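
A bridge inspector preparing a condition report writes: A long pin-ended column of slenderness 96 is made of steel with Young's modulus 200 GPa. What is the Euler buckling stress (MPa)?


sigma_cr = pi^2 * E / lambda^2
= 9.8696 * 200000.0 / 96^2
= 9.8696 * 200000.0 / 9216
= 214.1841 MPa

214.1841 MPa


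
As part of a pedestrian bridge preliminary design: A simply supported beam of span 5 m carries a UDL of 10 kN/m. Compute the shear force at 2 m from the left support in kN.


R_A = w * L / 2 = 10 * 5 / 2 = 25.0 kN
V(x) = R_A - w * x = 25.0 - 10 * 2
= 5.0 kN

5.0 kN


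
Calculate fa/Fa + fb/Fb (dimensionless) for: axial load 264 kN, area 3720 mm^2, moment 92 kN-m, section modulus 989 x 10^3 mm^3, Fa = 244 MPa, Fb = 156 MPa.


f_a = P / A = 264000.0 / 3720 = 70.9677 MPa
f_b = M / S = 92000000.0 / 989000.0 = 93.0233 MPa
Ratio = f_a / Fa + f_b / Fb
= 70.9677 / 244 + 93.0233 / 156
= 0.8872 (dimensionless)

0.8872 (dimensionless)


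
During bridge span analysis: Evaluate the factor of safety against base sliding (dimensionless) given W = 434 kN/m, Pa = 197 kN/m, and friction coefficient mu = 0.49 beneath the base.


Resisting force = mu * W = 0.49 * 434 = 212.66 kN/m
FOS = Resisting / Driving = 212.66 / 197
= 1.0795 (dimensionless)

1.0795 (dimensionless)


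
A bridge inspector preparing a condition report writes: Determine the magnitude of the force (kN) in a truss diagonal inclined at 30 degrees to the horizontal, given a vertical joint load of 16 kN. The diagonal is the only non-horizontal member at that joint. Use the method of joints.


At the joint, only the diagonal has a vertical component, so vertical equilibrium gives:
F * sin(30) = 16
F = 16 / sin(30)
= 16 / 0.5
= 32.0 kN

32.0 kN


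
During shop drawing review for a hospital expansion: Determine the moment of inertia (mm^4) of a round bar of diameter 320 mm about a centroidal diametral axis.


r = d / 2 = 320 / 2 = 160.0 mm
I = pi * r^4 / 4 = pi * 160.0^4 / 4
= 514718540.36 mm^4

514718540.36 mm^4


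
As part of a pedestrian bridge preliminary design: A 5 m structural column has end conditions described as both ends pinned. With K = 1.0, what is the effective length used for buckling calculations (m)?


L_eff = K * L
= 1.0 * 5
= 5.0 m

5.0 m


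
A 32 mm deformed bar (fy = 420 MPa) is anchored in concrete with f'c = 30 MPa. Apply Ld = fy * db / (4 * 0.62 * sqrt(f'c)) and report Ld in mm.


Ld = (fy * db) / (4 * 0.62 * sqrt(f'c))
= (420 * 32) / (4 * 0.62 * sqrt(30))
= 13440 / 13.5835
= 989.43 mm

989.43 mm


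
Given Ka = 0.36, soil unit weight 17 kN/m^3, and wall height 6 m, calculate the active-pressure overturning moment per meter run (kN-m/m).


Pa = 0.5 * Ka * gamma * H^2
= 0.5 * 0.36 * 17 * 6^2
= 110.16 kN/m
Arm = H / 3 = 6 / 3 = 2.0 m
Mo = Pa * arm = Pa * H / 3 = 110.16 * 6 / 3 = 220.32 kN-m/m

220.32 kN-m/m


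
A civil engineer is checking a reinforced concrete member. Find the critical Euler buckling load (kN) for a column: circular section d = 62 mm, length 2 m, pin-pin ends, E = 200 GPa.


I = pi * d^4 / 64 = 725331.7 mm^4
L = 2000.0 mm
P_cr = pi^2 * E * I / L^2
= 9.8696 * 200000.0 * 725331.7 / 2000.0^2
= 357936.85 N = 357.9368 kN

357.9368 kN


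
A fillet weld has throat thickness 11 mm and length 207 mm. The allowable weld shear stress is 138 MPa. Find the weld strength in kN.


Strength = throat * length * allowable stress
= 11 * 207 * 138 N
= 314226 N
= 314.23 kN

314.23 kN


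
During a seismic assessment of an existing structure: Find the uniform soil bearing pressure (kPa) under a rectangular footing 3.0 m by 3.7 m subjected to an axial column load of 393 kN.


A = 3.0 * 3.7 = 11.1 m^2
q = P / A = 393 / 11.1
= 35.4054 kPa

35.4054 kPa


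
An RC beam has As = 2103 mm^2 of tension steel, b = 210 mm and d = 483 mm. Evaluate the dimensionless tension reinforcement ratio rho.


rho = As / (b * d)
= 2103 / (210 * 483)
= 2103 / 101430
= 0.020734 (dimensionless)

0.020734 (dimensionless)


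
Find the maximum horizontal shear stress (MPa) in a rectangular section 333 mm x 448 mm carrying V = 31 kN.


A = b * h = 333 * 448 = 149184 mm^2
V = 31 kN = 31000.0 N
tau_max = 1.5 * V / A = 1.5 * 31000.0 / 149184
= 0.3117 MPa

0.3117 MPa


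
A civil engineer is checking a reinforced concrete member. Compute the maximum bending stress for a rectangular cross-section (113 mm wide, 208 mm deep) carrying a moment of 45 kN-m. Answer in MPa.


I = b * h^3 / 12 = 113 * 208^3 / 12 = 84739754.67 mm^4
y = h / 2 = 208 / 2 = 104.0 mm
M = 45 kN-m = 45000000.0 N-mm
sigma = M * y / I = 45000000.0 * 104.0 / 84739754.67
= 55.23 MPa

55.23 MPa


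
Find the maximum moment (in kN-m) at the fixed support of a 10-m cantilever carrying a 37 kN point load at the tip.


For a cantilever with a point load at the free end:
M_max = P * L = 37 * 10 = 370 kN-m

370 kN-m


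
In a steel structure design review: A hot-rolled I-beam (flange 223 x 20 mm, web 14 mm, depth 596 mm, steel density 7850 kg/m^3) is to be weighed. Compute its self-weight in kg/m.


A_flanges = 2 * 223 * 20 = 8920 mm^2
A_web = (596 - 2 * 20) * 14 = 7784 mm^2
A_total = 8920 + 7784 = 16704 mm^2 = 0.016704 m^2
Weight = rho * A = 7850 * 0.016704 = 131.1264 kg/m

131.1264 kg/m


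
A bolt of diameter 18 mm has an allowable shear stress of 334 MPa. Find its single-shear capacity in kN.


A = pi * d^2 / 4 = pi * 18^2 / 4 = 254.469 mm^2
V = f_v * A / 1000 = 334 * 254.469 / 1000
= 84.9926 kN

84.9926 kN


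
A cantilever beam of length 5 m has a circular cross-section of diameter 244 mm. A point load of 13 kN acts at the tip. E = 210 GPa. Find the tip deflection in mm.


I = pi * d^4 / 64 = pi * 244^4 / 64 = 173991969.47 mm^4
L = 5000.0 mm, P = 13000.0 N, E = 210000.0 MPa
delta = P * L^3 / (3 * E * I)
= 13000.0 * 5000.0^3 / (3 * 210000.0 * 173991969.47)
= 14.8246 mm

14.8246 mm


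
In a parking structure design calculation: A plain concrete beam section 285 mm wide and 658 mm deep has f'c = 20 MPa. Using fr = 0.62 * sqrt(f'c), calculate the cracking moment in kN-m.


fr = 0.62 * sqrt(20) = 0.62 * 4.4721 = 2.7727 MPa
I = 285 * 658^3 / 12 = 6766144910.0 mm^4
y_t = 329.0 mm
M_cr = fr * I / y_t = 2.7727 * 6766144910.0 / 329.0 N-mm
= 57.0233 kN-m

57.0233 kN-m


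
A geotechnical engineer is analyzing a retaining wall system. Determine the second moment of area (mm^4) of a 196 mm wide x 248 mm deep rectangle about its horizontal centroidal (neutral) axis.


I = b * h^3 / 12
= 196 * 248^3 / 12
= 196 * 15252992 / 12
= 249132202.67 mm^4

249132202.67 mm^4


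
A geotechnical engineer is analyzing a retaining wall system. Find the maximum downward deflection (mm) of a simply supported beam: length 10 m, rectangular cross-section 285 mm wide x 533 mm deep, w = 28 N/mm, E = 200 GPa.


I = 285 * 533^3 / 12 = 3596211628.75 mm^4
L = 10000.0 mm, w = 28 N/mm, E = 200000.0 MPa
delta = 5 * w * L^4 / (384 * E * I)
= 5 * 28 * 10000.0^4 / (384 * 200000.0 * 3596211628.75)
= 5.069 mm

5.069 mm


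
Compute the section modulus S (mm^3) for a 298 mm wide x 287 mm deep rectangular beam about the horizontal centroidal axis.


S = b * h^2 / 6
= 298 * 287^2 / 6
= 298 * 82369 / 6
= 4090993.67 mm^3

4090993.67 mm^3


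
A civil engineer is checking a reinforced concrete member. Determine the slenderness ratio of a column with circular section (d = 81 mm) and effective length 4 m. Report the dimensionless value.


Radius of gyration r = d / 4 = 81 / 4 = 20.25 mm
L_eff = 4000.0 mm
Slenderness ratio = L / r = 4000.0 / 20.25 = 197.53 (dimensionless)

197.53 (dimensionless)


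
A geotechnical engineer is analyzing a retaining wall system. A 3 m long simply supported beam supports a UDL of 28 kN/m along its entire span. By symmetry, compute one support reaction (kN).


Total load = w * L = 28 * 3 = 84 kN
By symmetry, each reaction R = total / 2 = 84 / 2 = 42.0 kN

42.0 kN


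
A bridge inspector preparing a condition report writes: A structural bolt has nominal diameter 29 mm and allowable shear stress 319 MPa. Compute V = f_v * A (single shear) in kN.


A = pi * d^2 / 4 = pi * 29^2 / 4 = 660.5199 mm^2
V = f_v * A / 1000 = 319 * 660.5199 / 1000
= 210.7058 kN

210.7058 kN


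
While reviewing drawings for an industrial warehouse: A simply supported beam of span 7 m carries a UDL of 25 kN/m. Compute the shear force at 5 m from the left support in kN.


R_A = w * L / 2 = 25 * 7 / 2 = 87.5 kN
V(x) = R_A - w * x = 87.5 - 25 * 5
= -37.5 kN

-37.5 kN


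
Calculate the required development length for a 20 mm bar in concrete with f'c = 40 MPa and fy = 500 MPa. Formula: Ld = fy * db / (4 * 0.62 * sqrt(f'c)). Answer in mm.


Ld = (fy * db) / (4 * 0.62 * sqrt(f'c))
= (500 * 20) / (4 * 0.62 * sqrt(40))
= 10000 / 15.6849
= 637.56 mm

637.56 mm


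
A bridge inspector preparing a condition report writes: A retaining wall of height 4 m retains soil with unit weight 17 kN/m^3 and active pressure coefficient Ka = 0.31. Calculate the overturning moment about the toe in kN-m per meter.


Pa = 0.5 * Ka * gamma * H^2
= 0.5 * 0.31 * 17 * 4^2
= 42.16 kN/m
Arm = H / 3 = 4 / 3 = 1.3333 m
Mo = Pa * arm = Pa * H / 3 = 42.16 * 4 / 3 = 56.2133 kN-m/m

56.2133 kN-m/m


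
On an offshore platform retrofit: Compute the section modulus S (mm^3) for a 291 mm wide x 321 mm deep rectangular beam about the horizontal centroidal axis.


S = b * h^2 / 6
= 291 * 321^2 / 6
= 291 * 103041 / 6
= 4997488.5 mm^3

4997488.5 mm^3


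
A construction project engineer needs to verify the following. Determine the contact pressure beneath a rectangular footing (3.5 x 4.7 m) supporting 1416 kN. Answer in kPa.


A = 3.5 * 4.7 = 16.45 m^2
q = P / A = 1416 / 16.45
= 86.079 kPa

86.079 kPa


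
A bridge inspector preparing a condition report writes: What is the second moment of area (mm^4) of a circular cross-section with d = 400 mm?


r = d / 2 = 400 / 2 = 200.0 mm
I = pi * r^4 / 4 = pi * 200.0^4 / 4
= 1256637061.44 mm^4

1256637061.44 mm^4


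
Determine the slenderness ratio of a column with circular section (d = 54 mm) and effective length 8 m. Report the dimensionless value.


Radius of gyration r = d / 4 = 54 / 4 = 13.5 mm
L_eff = 8000.0 mm
Slenderness ratio = L / r = 8000.0 / 13.5 = 592.59 (dimensionless)

592.59 (dimensionless)


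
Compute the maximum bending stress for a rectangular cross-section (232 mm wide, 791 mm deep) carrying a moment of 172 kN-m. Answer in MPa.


I = b * h^3 / 12 = 232 * 791^3 / 12 = 9568330972.67 mm^4
y = h / 2 = 791 / 2 = 395.5 mm
M = 172 kN-m = 172000000.0 N-mm
sigma = M * y / I = 172000000.0 * 395.5 / 9568330972.67
= 7.11 MPa

7.11 MPa


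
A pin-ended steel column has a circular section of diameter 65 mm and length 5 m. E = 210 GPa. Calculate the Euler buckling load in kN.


I = pi * d^4 / 64 = 876240.51 mm^4
L = 5000.0 mm
P_cr = pi^2 * E * I / L^2
= 9.8696 * 210000.0 * 876240.51 / 5000.0^2
= 72644.44 N = 72.6444 kN

72.6444 kN


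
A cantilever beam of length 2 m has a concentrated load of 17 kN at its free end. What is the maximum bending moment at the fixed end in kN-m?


For a cantilever with a point load at the free end:
M_max = P * L = 17 * 2 = 34 kN-m

34 kN-m


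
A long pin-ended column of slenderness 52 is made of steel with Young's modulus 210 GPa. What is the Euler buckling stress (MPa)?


sigma_cr = pi^2 * E / lambda^2
= 9.8696 * 210000.0 / 52^2
= 9.8696 * 210000.0 / 2704
= 766.5003 MPa

766.5003 MPa


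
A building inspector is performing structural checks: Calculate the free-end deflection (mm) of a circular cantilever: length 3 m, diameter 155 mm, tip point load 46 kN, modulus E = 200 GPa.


I = pi * d^4 / 64 = pi * 155^4 / 64 = 28333269.42 mm^4
L = 3000.0 mm, P = 46000.0 N, E = 200000.0 MPa
delta = P * L^3 / (3 * E * I)
= 46000.0 * 3000.0^3 / (3 * 200000.0 * 28333269.42)
= 73.059 mm

73.059 mm


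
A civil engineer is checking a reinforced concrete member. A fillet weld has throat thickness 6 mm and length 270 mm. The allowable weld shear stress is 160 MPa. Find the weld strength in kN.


Strength = throat * length * allowable stress
= 6 * 270 * 160 N
= 259200 N
= 259.2 kN

259.2 kN


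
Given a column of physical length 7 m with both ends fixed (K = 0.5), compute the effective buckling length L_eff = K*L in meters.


L_eff = K * L
= 0.5 * 7
= 3.5 m

3.5 m


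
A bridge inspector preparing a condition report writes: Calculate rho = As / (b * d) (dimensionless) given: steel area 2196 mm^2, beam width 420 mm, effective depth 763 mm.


rho = As / (b * d)
= 2196 / (420 * 763)
= 2196 / 320460
= 0.006853 (dimensionless)

0.006853 (dimensionless)


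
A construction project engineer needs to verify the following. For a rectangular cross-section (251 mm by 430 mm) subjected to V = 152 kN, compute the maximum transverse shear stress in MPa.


A = b * h = 251 * 430 = 107930 mm^2
V = 152 kN = 152000.0 N
tau_max = 1.5 * V / A = 1.5 * 152000.0 / 107930
= 2.1125 MPa

2.1125 MPa


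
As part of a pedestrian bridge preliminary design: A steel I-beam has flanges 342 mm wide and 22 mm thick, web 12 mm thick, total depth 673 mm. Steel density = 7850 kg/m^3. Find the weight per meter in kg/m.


A_flanges = 2 * 342 * 22 = 15048 mm^2
A_web = (673 - 2 * 22) * 12 = 7548 mm^2
A_total = 15048 + 7548 = 22596 mm^2 = 0.022596 m^2
Weight = rho * A = 7850 * 0.022596 = 177.3786 kg/m

177.3786 kg/m


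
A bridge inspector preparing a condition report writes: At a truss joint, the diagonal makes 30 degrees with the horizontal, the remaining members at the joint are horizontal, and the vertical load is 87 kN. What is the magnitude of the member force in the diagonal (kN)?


At the joint, only the diagonal has a vertical component, so vertical equilibrium gives:
F * sin(30) = 87
F = 87 / sin(30)
= 87 / 0.5
= 174.0 kN

174.0 kN


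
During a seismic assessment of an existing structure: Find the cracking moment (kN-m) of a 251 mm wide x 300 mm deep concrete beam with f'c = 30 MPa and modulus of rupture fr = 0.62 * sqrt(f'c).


fr = 0.62 * sqrt(30) = 0.62 * 5.4772 = 3.3959 MPa
I = 251 * 300^3 / 12 = 564750000.0 mm^4
y_t = 150.0 mm
M_cr = fr * I / y_t = 3.3959 * 564750000.0 / 150.0 N-mm
= 12.7855 kN-m

12.7855 kN-m


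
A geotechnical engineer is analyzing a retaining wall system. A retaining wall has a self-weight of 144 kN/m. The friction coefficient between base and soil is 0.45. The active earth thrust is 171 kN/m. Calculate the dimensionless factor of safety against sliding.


Resisting force = mu * W = 0.45 * 144 = 64.8 kN/m
FOS = Resisting / Driving = 64.8 / 171
= 0.3789 (dimensionless)

0.3789 (dimensionless)


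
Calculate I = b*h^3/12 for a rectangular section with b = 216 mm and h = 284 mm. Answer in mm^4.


I = b * h^3 / 12
= 216 * 284^3 / 12
= 216 * 22906304 / 12
= 412313472.0 mm^4

412313472.0 mm^4


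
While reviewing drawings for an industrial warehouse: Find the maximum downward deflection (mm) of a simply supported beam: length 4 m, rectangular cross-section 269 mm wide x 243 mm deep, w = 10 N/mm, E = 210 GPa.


I = 269 * 243^3 / 12 = 321654665.25 mm^4
L = 4000.0 mm, w = 10 N/mm, E = 210000.0 MPa
delta = 5 * w * L^4 / (384 * E * I)
= 5 * 10 * 4000.0^4 / (384 * 210000.0 * 321654665.25)
= 0.4935 mm

0.4935 mm


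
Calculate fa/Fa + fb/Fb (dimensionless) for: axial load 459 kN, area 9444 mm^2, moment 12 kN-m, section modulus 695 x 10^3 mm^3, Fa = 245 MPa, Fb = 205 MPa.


f_a = P / A = 459000.0 / 9444 = 48.6023 MPa
f_b = M / S = 12000000.0 / 695000.0 = 17.2662 MPa
Ratio = f_a / Fa + f_b / Fb
= 48.6023 / 245 + 17.2662 / 205
= 0.2826 (dimensionless)

0.2826 (dimensionless)


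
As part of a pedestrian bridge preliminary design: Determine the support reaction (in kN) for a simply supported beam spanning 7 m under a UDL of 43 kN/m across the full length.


Total load = w * L = 43 * 7 = 301 kN
By symmetry, each reaction R = total / 2 = 301 / 2 = 150.5 kN

150.5 kN


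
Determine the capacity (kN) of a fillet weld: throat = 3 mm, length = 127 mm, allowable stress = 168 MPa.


Strength = throat * length * allowable stress
= 3 * 127 * 168 N
= 64008 N
= 64.01 kN

64.01 kN


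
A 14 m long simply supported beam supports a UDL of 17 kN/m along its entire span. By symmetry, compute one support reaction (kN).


Total load = w * L = 17 * 14 = 238 kN
By symmetry, each reaction R = total / 2 = 238 / 2 = 119.0 kN

119.0 kN


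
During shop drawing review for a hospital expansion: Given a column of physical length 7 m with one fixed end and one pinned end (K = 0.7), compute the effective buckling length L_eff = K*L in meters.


L_eff = K * L
= 0.7 * 7
= 4.9 m

4.9 m


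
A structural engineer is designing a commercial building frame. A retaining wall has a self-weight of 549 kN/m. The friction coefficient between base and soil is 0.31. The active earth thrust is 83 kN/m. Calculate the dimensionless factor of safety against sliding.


Resisting force = mu * W = 0.31 * 549 = 170.19 kN/m
FOS = Resisting / Driving = 170.19 / 83
= 2.0505 (dimensionless)

2.0505 (dimensionless)


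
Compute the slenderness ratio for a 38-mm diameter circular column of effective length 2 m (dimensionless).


Radius of gyration r = d / 4 = 38 / 4 = 9.5 mm
L_eff = 2000.0 mm
Slenderness ratio = L / r = 2000.0 / 9.5 = 210.53 (dimensionless)

210.53 (dimensionless)


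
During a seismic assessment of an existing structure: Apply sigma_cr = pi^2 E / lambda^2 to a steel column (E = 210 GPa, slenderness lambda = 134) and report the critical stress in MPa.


sigma_cr = pi^2 * E / lambda^2
= 9.8696 * 210000.0 / 134^2
= 9.8696 * 210000.0 / 17956
= 115.4275 MPa

115.4275 MPa


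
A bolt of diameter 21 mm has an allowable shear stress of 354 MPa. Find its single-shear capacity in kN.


A = pi * d^2 / 4 = pi * 21^2 / 4 = 346.3606 mm^2
V = f_v * A / 1000 = 354 * 346.3606 / 1000
= 122.6116 kN

122.6116 kN


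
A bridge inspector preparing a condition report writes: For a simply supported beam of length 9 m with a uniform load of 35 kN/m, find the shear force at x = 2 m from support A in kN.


R_A = w * L / 2 = 35 * 9 / 2 = 157.5 kN
V(x) = R_A - w * x = 157.5 - 35 * 2
= 87.5 kN

87.5 kN


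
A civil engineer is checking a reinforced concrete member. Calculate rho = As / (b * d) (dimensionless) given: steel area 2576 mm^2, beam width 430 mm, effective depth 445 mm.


rho = As / (b * d)
= 2576 / (430 * 445)
= 2576 / 191350
= 0.013462 (dimensionless)

0.013462 (dimensionless)


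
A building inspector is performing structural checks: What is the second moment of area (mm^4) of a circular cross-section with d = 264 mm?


r = d / 2 = 264 / 2 = 132.0 mm
I = pi * r^4 / 4 = pi * 132.0^4 / 4
= 238443564.89 mm^4

238443564.89 mm^4


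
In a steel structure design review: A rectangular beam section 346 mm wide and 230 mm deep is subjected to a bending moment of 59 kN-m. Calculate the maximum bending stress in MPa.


I = b * h^3 / 12 = 346 * 230^3 / 12 = 350815166.67 mm^4
y = h / 2 = 230 / 2 = 115.0 mm
M = 59 kN-m = 59000000.0 N-mm
sigma = M * y / I = 59000000.0 * 115.0 / 350815166.67
= 19.34 MPa

19.34 MPa


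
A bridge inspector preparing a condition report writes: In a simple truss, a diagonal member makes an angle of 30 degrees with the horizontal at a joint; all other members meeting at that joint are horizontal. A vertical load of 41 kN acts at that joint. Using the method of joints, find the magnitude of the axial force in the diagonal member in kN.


At the joint, only the diagonal has a vertical component, so vertical equilibrium gives:
F * sin(30) = 41
F = 41 / sin(30)
= 41 / 0.5
= 82.0 kN

82.0 kN


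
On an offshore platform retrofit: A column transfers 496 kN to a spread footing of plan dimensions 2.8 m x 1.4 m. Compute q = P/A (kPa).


A = 2.8 * 1.4 = 3.92 m^2
q = P / A = 496 / 3.92
= 126.5306 kPa

126.5306 kPa


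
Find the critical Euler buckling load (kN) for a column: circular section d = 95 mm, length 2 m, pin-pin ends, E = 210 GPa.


I = pi * d^4 / 64 = 3998198.21 mm^4
L = 2000.0 mm
P_cr = pi^2 * E * I / L^2
= 9.8696 * 210000.0 * 3998198.21 / 2000.0^2
= 2071683.32 N = 2071.6833 kN

2071.6833 kN


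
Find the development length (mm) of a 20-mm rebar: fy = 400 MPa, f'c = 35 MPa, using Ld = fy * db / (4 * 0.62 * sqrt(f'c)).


Ld = (fy * db) / (4 * 0.62 * sqrt(f'c))
= (400 * 20) / (4 * 0.62 * sqrt(35))
= 8000 / 14.6719
= 545.26 mm

545.26 mm


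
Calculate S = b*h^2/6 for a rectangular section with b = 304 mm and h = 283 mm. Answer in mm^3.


S = b * h^2 / 6
= 304 * 283^2 / 6
= 304 * 80089 / 6
= 4057842.67 mm^3

4057842.67 mm^3


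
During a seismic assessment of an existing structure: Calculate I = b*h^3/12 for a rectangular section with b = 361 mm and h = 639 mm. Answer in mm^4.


I = b * h^3 / 12
= 361 * 639^3 / 12
= 361 * 260917119 / 12
= 7849256663.25 mm^4

7849256663.25 mm^4


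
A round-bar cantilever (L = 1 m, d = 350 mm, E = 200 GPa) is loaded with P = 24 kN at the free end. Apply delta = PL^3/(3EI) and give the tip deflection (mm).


I = pi * d^4 / 64 = pi * 350^4 / 64 = 736617574.34 mm^4
L = 1000.0 mm, P = 24000.0 N, E = 200000.0 MPa
delta = P * L^3 / (3 * E * I)
= 24000.0 * 1000.0^3 / (3 * 200000.0 * 736617574.34)
= 0.0543 mm

0.0543 mm


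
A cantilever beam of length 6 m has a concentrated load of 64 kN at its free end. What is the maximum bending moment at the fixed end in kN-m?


For a cantilever with a point load at the free end:
M_max = P * L = 64 * 6 = 384 kN-m

384 kN-m


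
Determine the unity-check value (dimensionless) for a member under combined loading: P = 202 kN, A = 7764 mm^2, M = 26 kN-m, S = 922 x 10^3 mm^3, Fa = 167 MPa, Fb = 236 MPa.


f_a = P / A = 202000.0 / 7764 = 26.0175 MPa
f_b = M / S = 26000000.0 / 922000.0 = 28.1996 MPa
Ratio = f_a / Fa + f_b / Fb
= 26.0175 / 167 + 28.1996 / 236
= 0.2753 (dimensionless)

0.2753 (dimensionless)


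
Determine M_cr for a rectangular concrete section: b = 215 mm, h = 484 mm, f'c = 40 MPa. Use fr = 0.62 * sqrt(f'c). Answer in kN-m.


fr = 0.62 * sqrt(40) = 0.62 * 6.3246 = 3.9212 MPa
I = 215 * 484^3 / 12 = 2031389946.67 mm^4
y_t = 242.0 mm
M_cr = fr * I / y_t = 3.9212 * 2031389946.67 / 242.0 N-mm
= 32.9154 kN-m

32.9154 kN-m


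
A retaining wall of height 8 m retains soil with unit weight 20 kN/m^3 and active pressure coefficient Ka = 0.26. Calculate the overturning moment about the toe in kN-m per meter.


Pa = 0.5 * Ka * gamma * H^2
= 0.5 * 0.26 * 20 * 8^2
= 166.4 kN/m
Arm = H / 3 = 8 / 3 = 2.6667 m
Mo = Pa * arm = Pa * H / 3 = 166.4 * 8 / 3 = 443.7333 kN-m/m

443.7333 kN-m/m


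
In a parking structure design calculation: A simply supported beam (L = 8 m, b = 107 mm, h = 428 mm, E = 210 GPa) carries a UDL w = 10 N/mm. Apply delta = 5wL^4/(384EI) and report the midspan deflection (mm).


I = 107 * 428^3 / 12 = 699091205.33 mm^4
L = 8000.0 mm, w = 10 N/mm, E = 210000.0 MPa
delta = 5 * w * L^4 / (384 * E * I)
= 5 * 10 * 8000.0^4 / (384 * 210000.0 * 699091205.33)
= 3.6328 mm

3.6328 mm


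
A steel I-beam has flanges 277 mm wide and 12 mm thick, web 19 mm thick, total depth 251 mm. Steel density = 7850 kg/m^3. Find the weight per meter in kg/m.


A_flanges = 2 * 277 * 12 = 6648 mm^2
A_web = (251 - 2 * 12) * 19 = 4313 mm^2
A_total = 6648 + 4313 = 10961 mm^2 = 0.010961 m^2
Weight = rho * A = 7850 * 0.010961 = 86.0439 kg/m

86.0439 kg/m


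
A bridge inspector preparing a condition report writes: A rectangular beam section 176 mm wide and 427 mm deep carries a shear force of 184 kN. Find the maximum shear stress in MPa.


A = b * h = 176 * 427 = 75152 mm^2
V = 184 kN = 184000.0 N
tau_max = 1.5 * V / A = 1.5 * 184000.0 / 75152
= 3.6726 MPa

3.6726 MPa


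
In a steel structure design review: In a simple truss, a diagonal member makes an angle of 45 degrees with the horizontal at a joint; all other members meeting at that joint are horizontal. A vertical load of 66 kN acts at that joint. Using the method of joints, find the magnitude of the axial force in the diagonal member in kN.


At the joint, only the diagonal has a vertical component, so vertical equilibrium gives:
F * sin(45) = 66
F = 66 / sin(45)
= 66 / 0.707107
= 93.34 kN

93.34 kN


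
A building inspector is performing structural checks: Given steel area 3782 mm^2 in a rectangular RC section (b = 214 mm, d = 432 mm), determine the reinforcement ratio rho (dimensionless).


rho = As / (b * d)
= 3782 / (214 * 432)
= 3782 / 92448
= 0.040909 (dimensionless)

0.040909 (dimensionless)


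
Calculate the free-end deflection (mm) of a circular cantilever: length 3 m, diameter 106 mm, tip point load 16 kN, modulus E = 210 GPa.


I = pi * d^4 / 64 = pi * 106^4 / 64 = 6197169.29 mm^4
L = 3000.0 mm, P = 16000.0 N, E = 210000.0 MPa
delta = P * L^3 / (3 * E * I)
= 16000.0 * 3000.0^3 / (3 * 210000.0 * 6197169.29)
= 110.6496 mm

110.6496 mm


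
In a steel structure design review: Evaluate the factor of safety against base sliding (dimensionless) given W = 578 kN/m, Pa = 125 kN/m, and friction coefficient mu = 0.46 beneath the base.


Resisting force = mu * W = 0.46 * 578 = 265.88 kN/m
FOS = Resisting / Driving = 265.88 / 125
= 2.127 (dimensionless)

2.127 (dimensionless)


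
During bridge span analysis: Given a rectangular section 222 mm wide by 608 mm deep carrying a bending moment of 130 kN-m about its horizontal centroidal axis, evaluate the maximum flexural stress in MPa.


I = b * h^3 / 12 = 222 * 608^3 / 12 = 4157980672.0 mm^4
y = h / 2 = 608 / 2 = 304.0 mm
M = 130 kN-m = 130000000.0 N-mm
sigma = M * y / I = 130000000.0 * 304.0 / 4157980672.0
= 9.5 MPa

9.5 MPa


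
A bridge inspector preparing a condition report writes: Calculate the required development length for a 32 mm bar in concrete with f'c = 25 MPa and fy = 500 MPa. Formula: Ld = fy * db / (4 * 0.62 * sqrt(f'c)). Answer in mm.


Ld = (fy * db) / (4 * 0.62 * sqrt(f'c))
= (500 * 32) / (4 * 0.62 * sqrt(25))
= 16000 / 12.4
= 1290.32 mm

1290.32 mm


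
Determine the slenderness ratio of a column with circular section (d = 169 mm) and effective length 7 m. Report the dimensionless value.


Radius of gyration r = d / 4 = 169 / 4 = 42.25 mm
L_eff = 7000.0 mm
Slenderness ratio = L / r = 7000.0 / 42.25 = 165.68 (dimensionless)

165.68 (dimensionless)


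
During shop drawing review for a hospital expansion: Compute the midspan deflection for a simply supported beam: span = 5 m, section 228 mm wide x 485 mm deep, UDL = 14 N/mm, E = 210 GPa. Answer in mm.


I = 228 * 485^3 / 12 = 2167598375.0 mm^4
L = 5000.0 mm, w = 14 N/mm, E = 210000.0 MPa
delta = 5 * w * L^4 / (384 * E * I)
= 5 * 14 * 5000.0^4 / (384 * 210000.0 * 2167598375.0)
= 0.2503 mm

0.2503 mm


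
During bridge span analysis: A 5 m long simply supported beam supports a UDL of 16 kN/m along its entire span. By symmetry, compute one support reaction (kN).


Total load = w * L = 16 * 5 = 80 kN
By symmetry, each reaction R = total / 2 = 80 / 2 = 40.0 kN

40.0 kN


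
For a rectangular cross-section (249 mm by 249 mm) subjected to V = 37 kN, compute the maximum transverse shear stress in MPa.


A = b * h = 249 * 249 = 62001 mm^2
V = 37 kN = 37000.0 N
tau_max = 1.5 * V / A = 1.5 * 37000.0 / 62001
= 0.8951 MPa

0.8951 MPa


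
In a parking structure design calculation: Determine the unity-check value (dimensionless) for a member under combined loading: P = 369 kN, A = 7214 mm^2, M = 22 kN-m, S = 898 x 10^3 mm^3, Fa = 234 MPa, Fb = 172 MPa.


f_a = P / A = 369000.0 / 7214 = 51.1505 MPa
f_b = M / S = 22000000.0 / 898000.0 = 24.4989 MPa
Ratio = f_a / Fa + f_b / Fb
= 51.1505 / 234 + 24.4989 / 172
= 0.361 (dimensionless)

0.361 (dimensionless)


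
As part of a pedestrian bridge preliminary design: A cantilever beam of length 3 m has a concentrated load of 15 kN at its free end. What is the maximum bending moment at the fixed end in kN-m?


For a cantilever with a point load at the free end:
M_max = P * L = 15 * 3 = 45 kN-m

45 kN-m


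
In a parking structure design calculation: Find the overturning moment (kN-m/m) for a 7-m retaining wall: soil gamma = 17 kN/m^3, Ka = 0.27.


Pa = 0.5 * Ka * gamma * H^2
= 0.5 * 0.27 * 17 * 7^2
= 112.455 kN/m
Arm = H / 3 = 7 / 3 = 2.3333 m
Mo = Pa * arm = Pa * H / 3 = 112.455 * 7 / 3 = 262.395 kN-m/m

262.395 kN-m/m


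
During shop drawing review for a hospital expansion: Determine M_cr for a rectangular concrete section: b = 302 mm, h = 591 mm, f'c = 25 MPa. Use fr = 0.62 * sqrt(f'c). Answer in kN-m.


fr = 0.62 * sqrt(25) = 0.62 * 5.0 = 3.1 MPa
I = 302 * 591^3 / 12 = 5195030953.5 mm^4
y_t = 295.5 mm
M_cr = fr * I / y_t = 3.1 * 5195030953.5 / 295.5 N-mm
= 54.4995 kN-m

54.4995 kN-m


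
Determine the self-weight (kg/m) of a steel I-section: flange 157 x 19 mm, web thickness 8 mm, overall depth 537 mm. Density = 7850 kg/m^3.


A_flanges = 2 * 157 * 19 = 5966 mm^2
A_web = (537 - 2 * 19) * 8 = 3992 mm^2
A_total = 5966 + 3992 = 9958 mm^2 = 0.009958 m^2
Weight = rho * A = 7850 * 0.009958 = 78.1703 kg/m

78.1703 kg/m


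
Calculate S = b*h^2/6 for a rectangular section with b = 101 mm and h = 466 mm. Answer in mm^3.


S = b * h^2 / 6
= 101 * 466^2 / 6
= 101 * 217156 / 6
= 3655459.33 mm^3

3655459.33 mm^3


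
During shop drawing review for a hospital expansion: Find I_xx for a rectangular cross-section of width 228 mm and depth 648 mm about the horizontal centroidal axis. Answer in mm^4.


I = b * h^3 / 12
= 228 * 648^3 / 12
= 228 * 272097792 / 12
= 5169858048.0 mm^4

5169858048.0 mm^4


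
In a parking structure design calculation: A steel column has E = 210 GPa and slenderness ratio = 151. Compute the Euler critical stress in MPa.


sigma_cr = pi^2 * E / lambda^2
= 9.8696 * 210000.0 / 151^2
= 9.8696 * 210000.0 / 22801
= 90.9003 MPa

90.9003 MPa


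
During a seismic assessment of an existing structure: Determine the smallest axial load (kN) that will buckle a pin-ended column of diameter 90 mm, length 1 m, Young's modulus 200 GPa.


I = pi * d^4 / 64 = 3220623.34 mm^4
L = 1000.0 mm
P_cr = pi^2 * E * I / L^2
= 9.8696 * 200000.0 * 3220623.34 / 1000.0^2
= 6357255.67 N = 6357.2557 kN

6357.2557 kN


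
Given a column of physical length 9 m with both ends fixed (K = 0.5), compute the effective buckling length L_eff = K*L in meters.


L_eff = K * L
= 0.5 * 9
= 4.5 m

4.5 m


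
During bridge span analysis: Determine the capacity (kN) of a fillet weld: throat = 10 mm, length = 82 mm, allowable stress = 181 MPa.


Strength = throat * length * allowable stress
= 10 * 82 * 181 N
= 148420 N
= 148.42 kN

148.42 kN


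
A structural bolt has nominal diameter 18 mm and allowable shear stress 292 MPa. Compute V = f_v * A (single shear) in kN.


A = pi * d^2 / 4 = pi * 18^2 / 4 = 254.469 mm^2
V = f_v * A / 1000 = 292 * 254.469 / 1000
= 74.3049 kN

74.3049 kN


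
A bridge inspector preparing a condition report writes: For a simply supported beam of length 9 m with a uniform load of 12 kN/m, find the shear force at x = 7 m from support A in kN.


R_A = w * L / 2 = 12 * 9 / 2 = 54.0 kN
V(x) = R_A - w * x = 54.0 - 12 * 7
= -30.0 kN

-30.0 kN


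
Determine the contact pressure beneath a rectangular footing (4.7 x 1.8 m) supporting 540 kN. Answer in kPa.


A = 4.7 * 1.8 = 8.46 m^2
q = P / A = 540 / 8.46
= 63.8298 kPa

63.8298 kPa


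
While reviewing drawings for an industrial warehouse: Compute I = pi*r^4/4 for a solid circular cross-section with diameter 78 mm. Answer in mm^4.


r = d / 2 = 78 / 2 = 39.0 mm
I = pi * r^4 / 4 = pi * 39.0^4 / 4
= 1816972.31 mm^4

1816972.31 mm^4


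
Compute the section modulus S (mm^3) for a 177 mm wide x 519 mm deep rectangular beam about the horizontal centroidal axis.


S = b * h^2 / 6
= 177 * 519^2 / 6
= 177 * 269361 / 6
= 7946149.5 mm^3

7946149.5 mm^3


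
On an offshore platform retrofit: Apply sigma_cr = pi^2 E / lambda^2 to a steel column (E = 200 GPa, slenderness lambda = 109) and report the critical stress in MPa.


sigma_cr = pi^2 * E / lambda^2
= 9.8696 * 200000.0 / 109^2
= 9.8696 * 200000.0 / 11881
= 166.141 MPa

166.141 MPa


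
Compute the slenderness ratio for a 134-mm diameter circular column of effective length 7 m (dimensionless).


Radius of gyration r = d / 4 = 134 / 4 = 33.5 mm
L_eff = 7000.0 mm
Slenderness ratio = L / r = 7000.0 / 33.5 = 208.96 (dimensionless)

208.96 (dimensionless)


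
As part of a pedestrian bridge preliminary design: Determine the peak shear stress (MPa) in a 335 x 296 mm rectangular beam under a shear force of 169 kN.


A = b * h = 335 * 296 = 99160 mm^2
V = 169 kN = 169000.0 N
tau_max = 1.5 * V / A = 1.5 * 169000.0 / 99160
= 2.5565 MPa

2.5565 MPa


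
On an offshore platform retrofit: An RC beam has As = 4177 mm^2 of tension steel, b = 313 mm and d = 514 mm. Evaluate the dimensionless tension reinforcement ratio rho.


rho = As / (b * d)
= 4177 / (313 * 514)
= 4177 / 160882
= 0.025963 (dimensionless)

0.025963 (dimensionless)


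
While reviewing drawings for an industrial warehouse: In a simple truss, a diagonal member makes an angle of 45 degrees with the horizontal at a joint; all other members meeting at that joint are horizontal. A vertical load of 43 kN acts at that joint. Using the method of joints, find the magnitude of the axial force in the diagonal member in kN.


At the joint, only the diagonal has a vertical component, so vertical equilibrium gives:
F * sin(45) = 43
F = 43 / sin(45)
= 43 / 0.707107
= 60.81 kN

60.81 kN


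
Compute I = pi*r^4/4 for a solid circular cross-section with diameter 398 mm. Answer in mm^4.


r = d / 2 = 398 / 2 = 199.0 mm
I = pi * r^4 / 4 = pi * 199.0^4 / 4
= 1231692188.23 mm^4

1231692188.23 mm^4


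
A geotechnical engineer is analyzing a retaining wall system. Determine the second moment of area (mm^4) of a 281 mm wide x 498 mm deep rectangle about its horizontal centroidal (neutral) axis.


I = b * h^3 / 12
= 281 * 498^3 / 12
= 281 * 123505992 / 12
= 2892098646.0 mm^4

2892098646.0 mm^4


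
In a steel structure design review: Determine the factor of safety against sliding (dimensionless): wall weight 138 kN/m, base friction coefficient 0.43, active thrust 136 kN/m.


Resisting force = mu * W = 0.43 * 138 = 59.34 kN/m
FOS = Resisting / Driving = 59.34 / 136
= 0.4363 (dimensionless)

0.4363 (dimensionless)


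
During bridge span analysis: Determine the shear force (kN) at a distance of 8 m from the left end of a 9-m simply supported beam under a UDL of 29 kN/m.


R_A = w * L / 2 = 29 * 9 / 2 = 130.5 kN
V(x) = R_A - w * x = 130.5 - 29 * 8
= -101.5 kN

-101.5 kN


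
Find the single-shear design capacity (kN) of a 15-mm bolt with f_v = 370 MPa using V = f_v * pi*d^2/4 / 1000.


A = pi * d^2 / 4 = pi * 15^2 / 4 = 176.7146 mm^2
V = f_v * A / 1000 = 370 * 176.7146 / 1000
= 65.3844 kN

65.3844 kN


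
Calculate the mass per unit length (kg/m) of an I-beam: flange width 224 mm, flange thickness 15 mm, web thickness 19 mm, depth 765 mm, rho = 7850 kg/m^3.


A_flanges = 2 * 224 * 15 = 6720 mm^2
A_web = (765 - 2 * 15) * 19 = 13965 mm^2
A_total = 6720 + 13965 = 20685 mm^2 = 0.020685 m^2
Weight = rho * A = 7850 * 0.020685 = 162.3773 kg/m

162.3773 kg/m


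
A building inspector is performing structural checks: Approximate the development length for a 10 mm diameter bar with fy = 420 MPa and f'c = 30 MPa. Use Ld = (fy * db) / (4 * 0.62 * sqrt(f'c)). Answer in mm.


Ld = (fy * db) / (4 * 0.62 * sqrt(f'c))
= (420 * 10) / (4 * 0.62 * sqrt(30))
= 4200 / 13.5835
= 309.2 mm

309.2 mm


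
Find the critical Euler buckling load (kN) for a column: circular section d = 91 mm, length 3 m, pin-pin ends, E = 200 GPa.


I = pi * d^4 / 64 = 3366165.53 mm^4
L = 3000.0 mm
P_cr = pi^2 * E * I / L^2
= 9.8696 * 200000.0 * 3366165.53 / 3000.0^2
= 738282.71 N = 738.2827 kN

738.2827 kN


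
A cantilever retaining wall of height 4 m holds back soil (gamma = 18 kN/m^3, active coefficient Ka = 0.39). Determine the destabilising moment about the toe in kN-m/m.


Pa = 0.5 * Ka * gamma * H^2
= 0.5 * 0.39 * 18 * 4^2
= 56.16 kN/m
Arm = H / 3 = 4 / 3 = 1.3333 m
Mo = Pa * arm = Pa * H / 3 = 56.16 * 4 / 3 = 74.88 kN-m/m

74.88 kN-m/m


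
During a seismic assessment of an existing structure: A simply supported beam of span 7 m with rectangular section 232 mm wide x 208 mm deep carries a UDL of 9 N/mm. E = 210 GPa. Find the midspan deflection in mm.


I = 232 * 208^3 / 12 = 173978965.33 mm^4
L = 7000.0 mm, w = 9 N/mm, E = 210000.0 MPa
delta = 5 * w * L^4 / (384 * E * I)
= 5 * 9 * 7000.0^4 / (384 * 210000.0 * 173978965.33)
= 7.7012 mm

7.7012 mm


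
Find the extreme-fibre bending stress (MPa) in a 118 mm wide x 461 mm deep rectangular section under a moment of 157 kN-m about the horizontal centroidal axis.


I = b * h^3 / 12 = 118 * 461^3 / 12 = 963393113.17 mm^4
y = h / 2 = 461 / 2 = 230.5 mm
M = 157 kN-m = 157000000.0 N-mm
sigma = M * y / I = 157000000.0 * 230.5 / 963393113.17
= 37.56 MPa

37.56 MPa


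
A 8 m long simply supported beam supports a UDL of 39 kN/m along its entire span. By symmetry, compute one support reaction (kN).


Total load = w * L = 39 * 8 = 312 kN
By symmetry, each reaction R = total / 2 = 312 / 2 = 156.0 kN

156.0 kN


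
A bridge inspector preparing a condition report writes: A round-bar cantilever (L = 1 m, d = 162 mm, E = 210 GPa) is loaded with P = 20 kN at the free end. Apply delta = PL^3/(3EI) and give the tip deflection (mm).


I = pi * d^4 / 64 = pi * 162^4 / 64 = 33808815.61 mm^4
L = 1000.0 mm, P = 20000.0 N, E = 210000.0 MPa
delta = P * L^3 / (3 * E * I)
= 20000.0 * 1000.0^3 / (3 * 210000.0 * 33808815.61)
= 0.939 mm

0.939 mm


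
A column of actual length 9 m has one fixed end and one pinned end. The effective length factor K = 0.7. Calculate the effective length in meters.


L_eff = K * L
= 0.7 * 9
= 6.3 m

6.3 m


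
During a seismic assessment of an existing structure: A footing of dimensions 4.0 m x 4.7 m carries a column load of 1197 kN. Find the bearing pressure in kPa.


A = 4.0 * 4.7 = 18.8 m^2
q = P / A = 1197 / 18.8
= 63.6702 kPa

63.6702 kPa


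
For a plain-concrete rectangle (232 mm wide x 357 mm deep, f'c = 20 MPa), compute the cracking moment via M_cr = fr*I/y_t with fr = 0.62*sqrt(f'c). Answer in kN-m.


fr = 0.62 * sqrt(20) = 0.62 * 4.4721 = 2.7727 MPa
I = 232 * 357^3 / 12 = 879652998.0 mm^4
y_t = 178.5 mm
M_cr = fr * I / y_t = 2.7727 * 879652998.0 / 178.5 N-mm
= 13.6641 kN-m

13.6641 kN-m


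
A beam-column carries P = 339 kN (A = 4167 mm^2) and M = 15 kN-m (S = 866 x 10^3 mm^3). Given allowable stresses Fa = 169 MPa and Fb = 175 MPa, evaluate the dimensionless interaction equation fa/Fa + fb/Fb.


f_a = P / A = 339000.0 / 4167 = 81.3535 MPa
f_b = M / S = 15000000.0 / 866000.0 = 17.321 MPa
Ratio = f_a / Fa + f_b / Fb
= 81.3535 / 169 + 17.321 / 175
= 0.5804 (dimensionless)

0.5804 (dimensionless)


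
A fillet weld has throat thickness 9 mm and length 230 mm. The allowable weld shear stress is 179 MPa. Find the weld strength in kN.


Strength = throat * length * allowable stress
= 9 * 230 * 179 N
= 370530 N
= 370.53 kN

370.53 kN


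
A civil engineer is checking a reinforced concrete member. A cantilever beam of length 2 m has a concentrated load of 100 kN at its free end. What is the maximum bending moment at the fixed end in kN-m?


For a cantilever with a point load at the free end:
M_max = P * L = 100 * 2 = 200 kN-m

200 kN-m


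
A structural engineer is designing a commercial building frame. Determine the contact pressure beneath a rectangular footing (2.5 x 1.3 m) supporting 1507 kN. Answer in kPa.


A = 2.5 * 1.3 = 3.25 m^2
q = P / A = 1507 / 3.25
= 463.6923 kPa

463.6923 kPa


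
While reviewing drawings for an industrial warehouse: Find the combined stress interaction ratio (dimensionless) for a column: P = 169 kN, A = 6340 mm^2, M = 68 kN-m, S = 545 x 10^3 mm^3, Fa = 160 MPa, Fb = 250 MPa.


f_a = P / A = 169000.0 / 6340 = 26.6562 MPa
f_b = M / S = 68000000.0 / 545000.0 = 124.7706 MPa
Ratio = f_a / Fa + f_b / Fb
= 26.6562 / 160 + 124.7706 / 250
= 0.6657 (dimensionless)

0.6657 (dimensionless)
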